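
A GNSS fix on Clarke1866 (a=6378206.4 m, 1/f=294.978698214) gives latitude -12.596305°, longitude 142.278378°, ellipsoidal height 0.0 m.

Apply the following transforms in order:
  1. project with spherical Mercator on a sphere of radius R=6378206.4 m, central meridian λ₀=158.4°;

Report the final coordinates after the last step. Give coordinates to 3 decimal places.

E=-1794670.279 m, N=-1413663.538 m

start: φ=-12.596305°, λ=142.278378°, h=0.000 m
→ merc (R=6378206.4, λ₀=158.4°): E=-1794670.2793, N=-1413663.5385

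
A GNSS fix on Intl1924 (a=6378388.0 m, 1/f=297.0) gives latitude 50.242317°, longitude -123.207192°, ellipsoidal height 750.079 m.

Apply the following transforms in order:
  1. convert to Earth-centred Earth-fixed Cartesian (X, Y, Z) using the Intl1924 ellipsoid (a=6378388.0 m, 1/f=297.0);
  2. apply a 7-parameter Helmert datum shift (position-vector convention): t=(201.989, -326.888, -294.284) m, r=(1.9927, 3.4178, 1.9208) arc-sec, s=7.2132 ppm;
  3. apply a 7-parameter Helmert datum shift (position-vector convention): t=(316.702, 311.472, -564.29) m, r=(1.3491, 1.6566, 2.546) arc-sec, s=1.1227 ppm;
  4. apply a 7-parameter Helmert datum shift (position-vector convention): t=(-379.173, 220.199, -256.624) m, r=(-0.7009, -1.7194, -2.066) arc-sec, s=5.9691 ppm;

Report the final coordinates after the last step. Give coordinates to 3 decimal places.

X=-2238561.692 m, Y=-3420222.868 m, Z=4879688.425 m

start: φ=50.242317°, λ=-123.207192°, h=750.079 m
→ ECEF (a=6378388.000, f=1/297.0): X=-2238788.3950, Y=-3420290.1687, Z=4880741.1841
→ Helmert 7p (PV): X=-2238489.8295, Y=-3420709.7290, Z=4880486.1595
→ Helmert 7p (PV): X=-2238094.2203, Y=-3420461.6493, Z=4879922.9535
→ Helmert 7p (PV): X=-2238561.6918, Y=-3420222.8676, Z=4879688.4246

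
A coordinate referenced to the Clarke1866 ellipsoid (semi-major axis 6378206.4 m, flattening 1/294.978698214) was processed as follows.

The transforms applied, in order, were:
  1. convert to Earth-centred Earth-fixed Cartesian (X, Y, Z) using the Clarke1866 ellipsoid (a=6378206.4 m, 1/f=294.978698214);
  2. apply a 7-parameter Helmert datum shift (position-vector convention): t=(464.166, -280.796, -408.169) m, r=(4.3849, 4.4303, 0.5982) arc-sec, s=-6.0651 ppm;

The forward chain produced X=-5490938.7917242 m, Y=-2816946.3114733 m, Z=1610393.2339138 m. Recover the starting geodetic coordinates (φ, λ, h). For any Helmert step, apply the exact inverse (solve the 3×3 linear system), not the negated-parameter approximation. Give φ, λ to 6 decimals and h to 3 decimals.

start: X=-5490938.7917, Y=-2816946.3115, Z=1610393.2339 m
→ Helmert⁻¹: X=-5491479.0294, Y=-2816632.4304, Z=1610753.1005
→ geod (Bowring, a=6378206.400): φ=14.72270800°, λ=-152.84627600°, h=1602.5620 m

φ=14.722708°, λ=-152.846276°, h=1602.562 m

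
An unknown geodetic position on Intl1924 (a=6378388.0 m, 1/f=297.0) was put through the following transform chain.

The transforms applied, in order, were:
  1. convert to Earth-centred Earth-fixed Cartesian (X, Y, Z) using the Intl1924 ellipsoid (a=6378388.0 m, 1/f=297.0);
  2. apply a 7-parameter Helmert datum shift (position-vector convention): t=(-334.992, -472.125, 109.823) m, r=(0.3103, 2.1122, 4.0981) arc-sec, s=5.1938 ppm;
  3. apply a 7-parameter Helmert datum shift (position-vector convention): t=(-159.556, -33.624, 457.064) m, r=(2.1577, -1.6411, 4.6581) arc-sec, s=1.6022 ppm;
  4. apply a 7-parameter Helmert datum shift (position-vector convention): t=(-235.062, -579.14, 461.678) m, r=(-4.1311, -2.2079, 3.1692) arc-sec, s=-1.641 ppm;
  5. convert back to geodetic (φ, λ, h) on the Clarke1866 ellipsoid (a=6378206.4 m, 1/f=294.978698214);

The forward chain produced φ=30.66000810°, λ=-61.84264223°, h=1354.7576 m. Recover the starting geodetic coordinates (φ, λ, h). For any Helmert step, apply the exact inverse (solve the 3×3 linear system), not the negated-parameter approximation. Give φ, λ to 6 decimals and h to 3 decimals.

φ=30.653049°, λ=-61.833781°, h=51.089 m

start: φ=30.660008°, λ=-61.842642°, h=1354.758 m
→ ECEF (a=6378206.400, f=1/294.978698214): X=2591922.9052, Y=-4842566.3807, Z=3234041.7876
→ Helmert⁻¹: X=2592122.4350, Y=-4842099.7738, Z=3233460.6911
→ Helmert⁻¹: X=2592194.2113, Y=-4842083.1115, Z=3233028.4752
→ Helmert⁻¹: X=2592386.4380, Y=-4841632.4827, Z=3232935.6914
→ geod (Bowring, a=6378388.000): φ=30.65304900°, λ=-61.83378100°, h=51.0890 m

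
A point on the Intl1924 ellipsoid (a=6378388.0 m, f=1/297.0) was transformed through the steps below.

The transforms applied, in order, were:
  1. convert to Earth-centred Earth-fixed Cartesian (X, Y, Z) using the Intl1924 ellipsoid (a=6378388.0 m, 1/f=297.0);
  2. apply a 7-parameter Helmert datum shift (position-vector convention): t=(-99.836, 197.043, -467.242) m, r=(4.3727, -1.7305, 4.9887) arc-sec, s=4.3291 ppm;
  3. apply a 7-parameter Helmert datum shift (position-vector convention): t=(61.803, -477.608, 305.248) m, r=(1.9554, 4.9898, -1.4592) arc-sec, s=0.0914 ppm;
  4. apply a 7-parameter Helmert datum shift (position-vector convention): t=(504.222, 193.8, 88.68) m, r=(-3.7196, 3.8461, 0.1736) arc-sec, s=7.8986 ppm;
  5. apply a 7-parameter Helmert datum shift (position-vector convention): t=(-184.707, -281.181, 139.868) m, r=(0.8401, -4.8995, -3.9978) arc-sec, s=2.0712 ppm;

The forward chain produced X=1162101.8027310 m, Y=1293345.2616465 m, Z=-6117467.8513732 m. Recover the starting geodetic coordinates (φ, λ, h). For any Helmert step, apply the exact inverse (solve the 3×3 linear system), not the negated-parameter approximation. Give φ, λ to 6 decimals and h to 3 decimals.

start: X=1162101.8027, Y=1293345.2616, Z=-6117467.8514 m
→ Helmert⁻¹: X=1162113.7148, Y=1293621.3706, Z=-6117627.9216
→ Helmert⁻¹: X=1161715.4783, Y=1293526.6966, Z=-6117623.2924
→ Helmert⁻¹: X=1161792.4150, Y=1293954.4072, Z=-6117912.1428
→ Helmert⁻¹: X=1161867.1842, Y=1293593.9760, Z=-6117455.5891
→ geod (Bowring, a=6378388.000): φ=-74.23454000°, λ=48.07077200°, h=1253.1040 m

φ=-74.234540°, λ=48.070772°, h=1253.104 m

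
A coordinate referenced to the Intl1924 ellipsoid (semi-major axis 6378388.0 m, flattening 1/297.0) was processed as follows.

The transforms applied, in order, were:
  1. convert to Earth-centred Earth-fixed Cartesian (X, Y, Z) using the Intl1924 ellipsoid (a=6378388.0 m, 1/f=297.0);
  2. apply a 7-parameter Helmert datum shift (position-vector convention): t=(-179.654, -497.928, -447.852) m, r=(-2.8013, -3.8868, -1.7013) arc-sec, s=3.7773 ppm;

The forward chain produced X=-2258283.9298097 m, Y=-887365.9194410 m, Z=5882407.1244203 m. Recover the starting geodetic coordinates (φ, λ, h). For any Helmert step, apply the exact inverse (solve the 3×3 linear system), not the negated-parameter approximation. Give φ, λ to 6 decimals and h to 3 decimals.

start: X=-2258283.9298, Y=-887365.9194, Z=5882407.1244 m
→ Helmert⁻¹: X=-2257977.5754, Y=-886963.1613, Z=5882863.2580
→ geod (Bowring, a=6378388.000): φ=67.72586600°, λ=-158.55445000°, h=3410.6510 m

φ=67.725866°, λ=-158.554450°, h=3410.651 m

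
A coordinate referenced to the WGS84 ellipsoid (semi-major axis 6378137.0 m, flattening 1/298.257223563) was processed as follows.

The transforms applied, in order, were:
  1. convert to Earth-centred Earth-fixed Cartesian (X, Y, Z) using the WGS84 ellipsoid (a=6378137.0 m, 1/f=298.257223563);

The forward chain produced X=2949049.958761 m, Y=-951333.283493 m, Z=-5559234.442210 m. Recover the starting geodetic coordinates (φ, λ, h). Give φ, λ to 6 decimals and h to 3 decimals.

φ=-61.028160°, λ=-17.879169°, h=2710.439 m

start: X=2949049.9588, Y=-951333.2835, Z=-5559234.4422 m
→ geod (Bowring, a=6378137.000): φ=-61.02816000°, λ=-17.87916900°, h=2710.4390 m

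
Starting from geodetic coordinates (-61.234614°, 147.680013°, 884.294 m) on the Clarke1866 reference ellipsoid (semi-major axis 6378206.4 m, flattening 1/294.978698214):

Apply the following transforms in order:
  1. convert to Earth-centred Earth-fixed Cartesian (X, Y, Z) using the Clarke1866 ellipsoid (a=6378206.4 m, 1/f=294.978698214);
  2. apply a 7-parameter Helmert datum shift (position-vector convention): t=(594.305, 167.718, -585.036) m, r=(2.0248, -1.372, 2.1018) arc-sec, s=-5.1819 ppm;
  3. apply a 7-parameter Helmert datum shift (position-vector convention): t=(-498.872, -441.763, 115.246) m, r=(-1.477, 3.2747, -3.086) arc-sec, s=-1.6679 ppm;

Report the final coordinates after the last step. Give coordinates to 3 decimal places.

X=-2600891.551 m, Y=1645271.533 m, Z=-5568952.673 m

start: φ=-61.234614°, λ=147.680013°, h=884.294 m
→ ECEF (a=6378206.400, f=1/294.978698214): X=-2600961.2768, Y=1645529.6643, Z=-5568549.3792
→ Helmert 7p (PV): X=-2600333.2217, Y=1645717.0155, Z=-5569106.7068
→ Helmert 7p (PV): X=-2600891.5505, Y=1645271.5334, Z=-5568952.6732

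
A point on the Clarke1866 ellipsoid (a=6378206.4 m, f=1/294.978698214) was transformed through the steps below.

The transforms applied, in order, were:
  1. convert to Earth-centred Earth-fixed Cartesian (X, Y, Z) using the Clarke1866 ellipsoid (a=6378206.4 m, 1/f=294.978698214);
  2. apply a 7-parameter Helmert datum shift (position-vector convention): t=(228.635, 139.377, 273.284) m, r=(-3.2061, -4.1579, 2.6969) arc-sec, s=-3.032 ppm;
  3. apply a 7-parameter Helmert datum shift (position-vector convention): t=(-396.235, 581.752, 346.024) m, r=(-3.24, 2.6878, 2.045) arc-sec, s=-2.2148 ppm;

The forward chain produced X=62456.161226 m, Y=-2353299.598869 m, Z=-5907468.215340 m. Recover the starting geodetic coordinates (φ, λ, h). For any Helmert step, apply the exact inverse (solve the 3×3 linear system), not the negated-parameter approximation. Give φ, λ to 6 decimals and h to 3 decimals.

φ=-68.403984°, λ=-88.478348°, h=595.798 m

start: X=62456.1612, Y=-2353299.5989, Z=-5907468.2153 m
→ Helmert⁻¹: X=62906.1832, Y=-2353794.3874, Z=-5907863.4776
→ Helmert⁻¹: X=62527.8640, Y=-2353849.8845, Z=-5908192.5229
→ geod (Bowring, a=6378206.400): φ=-68.40398400°, λ=-88.47834800°, h=595.7980 m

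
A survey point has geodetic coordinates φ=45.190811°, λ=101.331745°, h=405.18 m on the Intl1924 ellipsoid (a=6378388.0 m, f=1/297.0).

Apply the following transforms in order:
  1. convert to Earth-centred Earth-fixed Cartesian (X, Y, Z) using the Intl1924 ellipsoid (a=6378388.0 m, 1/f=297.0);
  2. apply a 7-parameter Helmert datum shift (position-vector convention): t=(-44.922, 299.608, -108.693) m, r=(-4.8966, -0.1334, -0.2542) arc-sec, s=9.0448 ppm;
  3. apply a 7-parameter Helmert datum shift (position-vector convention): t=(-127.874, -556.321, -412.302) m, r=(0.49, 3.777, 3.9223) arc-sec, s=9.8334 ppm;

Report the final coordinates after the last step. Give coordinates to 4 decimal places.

X=-884993.4109 m, Y=4415190.3511 m, Z=4502171.8590 m

start: φ=45.190811°, λ=101.331745°, h=405.180 m
→ ECEF (a=6378388.000, f=1/297.0): X=-884804.9187, Y=4415283.2473, Z=4502686.5492
→ Helmert 7p (PV): X=-884855.3143, Y=4415730.7731, Z=4502513.1928
→ Helmert 7p (PV): X=-884993.4109, Y=4415190.3511, Z=4502171.8590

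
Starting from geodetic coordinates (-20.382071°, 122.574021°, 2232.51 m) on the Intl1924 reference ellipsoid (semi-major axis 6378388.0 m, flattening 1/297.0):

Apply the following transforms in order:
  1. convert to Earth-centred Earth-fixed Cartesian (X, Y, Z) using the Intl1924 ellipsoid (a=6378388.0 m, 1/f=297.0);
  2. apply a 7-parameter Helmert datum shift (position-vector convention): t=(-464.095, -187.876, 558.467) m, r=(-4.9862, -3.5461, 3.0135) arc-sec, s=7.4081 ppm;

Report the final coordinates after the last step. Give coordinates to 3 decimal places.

start: φ=-20.382071°, λ=122.574021°, h=2232.510 m
→ ECEF (a=6378388.000, f=1/297.0): X=-3221489.7880, Y=5042338.8512, Z=-2208200.5255
→ Helmert 7p (PV): X=-3222013.4529, Y=5042087.8826, Z=-2207835.6945

X=-3222013.453 m, Y=5042087.883 m, Z=-2207835.695 m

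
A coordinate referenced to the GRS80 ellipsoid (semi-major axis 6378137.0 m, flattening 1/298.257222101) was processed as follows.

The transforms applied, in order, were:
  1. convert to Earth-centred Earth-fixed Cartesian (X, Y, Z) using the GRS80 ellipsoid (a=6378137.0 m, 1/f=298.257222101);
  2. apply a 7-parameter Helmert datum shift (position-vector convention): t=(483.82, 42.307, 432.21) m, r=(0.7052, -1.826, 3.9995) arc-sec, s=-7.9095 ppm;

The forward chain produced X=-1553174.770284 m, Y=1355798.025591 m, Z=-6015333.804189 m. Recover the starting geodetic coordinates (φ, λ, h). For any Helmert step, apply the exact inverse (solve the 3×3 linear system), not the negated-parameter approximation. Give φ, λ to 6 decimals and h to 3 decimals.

start: X=-1553174.7703, Y=1355798.0256, Z=-6015333.8042 m
→ Helmert⁻¹: X=-1553697.8465, Y=1355776.0009, Z=-6015804.4771
→ geod (Bowring, a=6378137.000): φ=-71.19732700°, λ=138.89164600°, h=412.5960 m

φ=-71.197327°, λ=138.891646°, h=412.596 m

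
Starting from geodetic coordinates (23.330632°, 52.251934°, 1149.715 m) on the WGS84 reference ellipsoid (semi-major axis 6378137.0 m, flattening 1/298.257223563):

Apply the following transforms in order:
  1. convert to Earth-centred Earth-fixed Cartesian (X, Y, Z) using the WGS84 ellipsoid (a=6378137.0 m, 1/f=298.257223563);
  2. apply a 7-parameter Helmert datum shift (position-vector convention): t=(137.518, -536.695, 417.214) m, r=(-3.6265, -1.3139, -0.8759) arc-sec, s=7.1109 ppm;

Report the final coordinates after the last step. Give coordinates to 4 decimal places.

X=3588068.8548 m, Y=4633688.1241 m, Z=2511215.1008 m

start: φ=23.330632°, λ=52.251934°, h=1149.715 m
→ ECEF (a=6378137.000, f=1/298.257223563): X=3587902.1386, Y=4634162.9568, Z=2510838.6549
→ Helmert 7p (PV): X=3588068.8548, Y=4633688.1241, Z=2511215.1008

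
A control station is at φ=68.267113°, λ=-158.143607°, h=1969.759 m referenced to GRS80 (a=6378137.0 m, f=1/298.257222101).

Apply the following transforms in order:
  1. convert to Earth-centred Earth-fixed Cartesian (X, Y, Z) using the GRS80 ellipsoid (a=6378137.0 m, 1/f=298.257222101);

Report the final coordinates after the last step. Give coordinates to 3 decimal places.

start: φ=68.267113°, λ=-158.143607°, h=1969.759 m
→ ECEF (a=6378137.000, f=1/298.257222101): X=-2198972.9196, Y=-882037.9751, Z=5904019.0267

X=-2198972.920 m, Y=-882037.975 m, Z=5904019.027 m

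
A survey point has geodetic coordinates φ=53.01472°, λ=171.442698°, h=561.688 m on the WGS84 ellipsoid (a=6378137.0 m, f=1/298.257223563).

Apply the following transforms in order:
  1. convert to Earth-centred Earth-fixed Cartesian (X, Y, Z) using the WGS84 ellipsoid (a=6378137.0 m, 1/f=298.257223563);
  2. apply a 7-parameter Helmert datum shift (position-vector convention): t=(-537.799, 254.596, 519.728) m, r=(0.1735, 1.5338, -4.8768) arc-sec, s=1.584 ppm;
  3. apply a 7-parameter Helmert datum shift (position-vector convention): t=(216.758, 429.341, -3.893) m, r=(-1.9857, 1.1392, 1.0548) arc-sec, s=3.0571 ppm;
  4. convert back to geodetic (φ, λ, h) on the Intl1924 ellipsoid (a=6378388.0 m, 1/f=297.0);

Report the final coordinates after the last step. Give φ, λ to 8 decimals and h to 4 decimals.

φ=53.01594576°, λ=171.43147058°, h=1063.0011 m

start: φ=53.014720°, λ=171.442698°, h=561.688 m
→ ECEF (a=6378137.000, f=1/298.257223563): X=-3802897.0542, Y=572235.6145, Z=5071977.8609
→ Helmert 7p (PV): X=-3803389.6318, Y=572576.7641, Z=5072534.3829
→ Helmert 7p (PV): X=-3803159.4135, Y=573037.2388, Z=5072561.4912
→ geod (Bowring, a=6378388.000): φ=53.01594576°, λ=171.43147058°, h=1063.0011 m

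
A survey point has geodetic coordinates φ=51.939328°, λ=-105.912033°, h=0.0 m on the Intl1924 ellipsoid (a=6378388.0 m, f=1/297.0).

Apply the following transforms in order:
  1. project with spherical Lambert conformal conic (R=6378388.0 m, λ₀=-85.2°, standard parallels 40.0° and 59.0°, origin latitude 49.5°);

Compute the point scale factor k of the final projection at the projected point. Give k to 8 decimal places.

0.98691487

start: φ=51.939328°, λ=-105.912033°, h=0.000 m
→ into lcc (λ₀=-85.2°): φ=51.93932800°, λ−λ₀=-20.71203300°
scale k = 0.98691487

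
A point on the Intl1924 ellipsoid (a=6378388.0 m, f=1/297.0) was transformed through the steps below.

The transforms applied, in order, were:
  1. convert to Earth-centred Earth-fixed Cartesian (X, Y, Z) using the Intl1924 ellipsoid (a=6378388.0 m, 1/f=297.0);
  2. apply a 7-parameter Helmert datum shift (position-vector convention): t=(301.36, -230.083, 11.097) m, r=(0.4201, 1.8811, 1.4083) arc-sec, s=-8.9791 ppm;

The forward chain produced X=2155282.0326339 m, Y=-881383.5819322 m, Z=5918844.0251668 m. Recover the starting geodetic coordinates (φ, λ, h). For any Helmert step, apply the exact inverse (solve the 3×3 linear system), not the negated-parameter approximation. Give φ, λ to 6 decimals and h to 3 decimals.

start: X=2155282.0326, Y=-881383.5819, Z=5918844.0252 m
→ Helmert⁻¹: X=2154940.0269, Y=-881164.0691, Z=5918907.5218
→ geod (Bowring, a=6378388.000): φ=68.65967500°, λ=-22.23986000°, h=544.1220 m

φ=68.659675°, λ=-22.239860°, h=544.122 m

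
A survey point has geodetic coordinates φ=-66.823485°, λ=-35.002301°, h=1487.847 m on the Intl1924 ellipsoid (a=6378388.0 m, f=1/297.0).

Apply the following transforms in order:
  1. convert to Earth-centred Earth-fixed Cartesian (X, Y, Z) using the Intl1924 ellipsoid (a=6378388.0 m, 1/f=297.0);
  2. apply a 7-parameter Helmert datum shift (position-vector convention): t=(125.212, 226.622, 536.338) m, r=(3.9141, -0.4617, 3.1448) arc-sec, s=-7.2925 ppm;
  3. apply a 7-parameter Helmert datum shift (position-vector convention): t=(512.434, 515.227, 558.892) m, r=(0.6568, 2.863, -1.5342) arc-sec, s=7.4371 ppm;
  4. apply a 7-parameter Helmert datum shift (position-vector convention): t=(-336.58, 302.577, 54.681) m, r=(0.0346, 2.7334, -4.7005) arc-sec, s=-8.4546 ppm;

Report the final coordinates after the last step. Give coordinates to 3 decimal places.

start: φ=-66.823485°, λ=-35.002301°, h=1487.847 m
→ ECEF (a=6378388.000, f=1/297.0): X=2062614.5281, Y=-1444381.6921, Z=-5842195.3692
→ Helmert 7p (PV): X=2062759.7969, Y=-1444002.2285, Z=-5841639.2187
→ Helmert 7p (PV): X=2063195.7475, Y=-1443494.4822, Z=-5841157.0014
→ Helmert 7p (PV): X=2062731.4232, Y=-1443225.7383, Z=-5841080.5189

X=2062731.423 m, Y=-1443225.738 m, Z=-5841080.519 m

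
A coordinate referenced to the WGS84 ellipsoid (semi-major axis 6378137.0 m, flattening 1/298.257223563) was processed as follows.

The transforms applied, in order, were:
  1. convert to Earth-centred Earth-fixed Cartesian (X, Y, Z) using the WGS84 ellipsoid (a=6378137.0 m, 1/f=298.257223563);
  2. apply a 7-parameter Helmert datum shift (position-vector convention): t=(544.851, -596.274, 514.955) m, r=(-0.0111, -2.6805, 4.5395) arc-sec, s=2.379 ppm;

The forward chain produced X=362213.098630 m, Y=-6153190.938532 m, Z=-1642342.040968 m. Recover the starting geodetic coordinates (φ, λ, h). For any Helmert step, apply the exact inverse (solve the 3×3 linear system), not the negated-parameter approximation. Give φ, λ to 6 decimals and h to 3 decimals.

start: X=362213.0986, Y=-6153190.9385, Z=-1642342.0410 m
→ Helmert⁻¹: X=361510.6307, Y=-6152587.8953, Z=-1642858.1167
→ geod (Bowring, a=6378137.000): φ=-15.02170700°, λ=-86.63731000°, h=1690.2290 m

φ=-15.021707°, λ=-86.637310°, h=1690.229 m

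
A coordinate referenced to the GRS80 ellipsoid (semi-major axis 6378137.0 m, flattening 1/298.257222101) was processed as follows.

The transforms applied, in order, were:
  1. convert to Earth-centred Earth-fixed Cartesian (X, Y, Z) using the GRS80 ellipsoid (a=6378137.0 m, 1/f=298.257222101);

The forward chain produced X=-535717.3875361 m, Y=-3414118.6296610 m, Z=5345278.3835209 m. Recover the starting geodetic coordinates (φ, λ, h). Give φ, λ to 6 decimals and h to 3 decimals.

φ=57.291209°, λ=-98.917701°, h=2121.354 m

start: X=-535717.3875, Y=-3414118.6297, Z=5345278.3835 m
→ geod (Bowring, a=6378137.000): φ=57.29120900°, λ=-98.91770100°, h=2121.3540 m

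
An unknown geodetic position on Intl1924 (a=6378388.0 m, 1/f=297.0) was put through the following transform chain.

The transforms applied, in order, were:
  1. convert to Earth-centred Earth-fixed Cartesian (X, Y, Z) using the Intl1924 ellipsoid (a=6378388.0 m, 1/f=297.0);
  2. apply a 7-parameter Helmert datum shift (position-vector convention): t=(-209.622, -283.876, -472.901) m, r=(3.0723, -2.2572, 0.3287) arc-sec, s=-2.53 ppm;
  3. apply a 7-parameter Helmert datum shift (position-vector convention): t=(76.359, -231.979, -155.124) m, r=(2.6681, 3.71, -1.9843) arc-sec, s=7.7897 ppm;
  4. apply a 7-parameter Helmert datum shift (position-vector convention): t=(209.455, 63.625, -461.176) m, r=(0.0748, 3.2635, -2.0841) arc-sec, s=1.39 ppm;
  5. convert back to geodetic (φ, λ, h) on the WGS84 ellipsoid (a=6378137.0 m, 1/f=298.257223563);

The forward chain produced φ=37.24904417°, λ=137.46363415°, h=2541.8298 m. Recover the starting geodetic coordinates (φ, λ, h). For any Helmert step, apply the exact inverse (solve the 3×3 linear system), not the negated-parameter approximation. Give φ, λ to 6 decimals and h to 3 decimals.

start: φ=37.249044°, λ=137.463634°, h=2541.830 m
→ ECEF (a=6378137.000, f=1/298.257223563): X=-3747120.9073, Y=3437981.5391, Z=3840968.8810
→ Helmert⁻¹: X=-3747420.6675, Y=3437876.6645, Z=3841364.1795
→ Helmert⁻¹: X=-3747570.0031, Y=3438095.4991, Z=3841377.5006
→ Helmert⁻¹: X=-3747322.3403, Y=3438451.2700, Z=3841849.9137
→ geod (Bowring, a=6378388.000): φ=37.25361200°, λ=137.46126900°, h=3228.4630 m

φ=37.253612°, λ=137.461269°, h=3228.463 m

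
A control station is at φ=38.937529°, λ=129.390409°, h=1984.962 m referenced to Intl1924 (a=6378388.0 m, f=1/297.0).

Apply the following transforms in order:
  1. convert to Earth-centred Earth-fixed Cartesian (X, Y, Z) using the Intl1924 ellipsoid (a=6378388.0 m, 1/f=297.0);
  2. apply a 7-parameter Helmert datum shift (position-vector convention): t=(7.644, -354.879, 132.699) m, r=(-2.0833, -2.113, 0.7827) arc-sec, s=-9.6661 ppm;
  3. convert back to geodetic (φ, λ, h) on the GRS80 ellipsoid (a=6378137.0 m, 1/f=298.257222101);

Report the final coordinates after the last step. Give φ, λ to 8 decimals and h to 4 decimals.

φ=38.93841515°, λ=129.39322431°, h=2004.3534 m

start: φ=38.937529°, λ=129.390409°, h=1984.962 m
→ ECEF (a=6378388.000, f=1/297.0): X=-3153622.6080, Y=3840593.5691, Z=3988238.1454
→ Helmert 7p (PV): X=-3153639.9098, Y=3840229.8811, Z=3988261.1978
→ geod (Bowring, a=6378137.000): φ=38.93841515°, λ=129.39322431°, h=2004.3534 m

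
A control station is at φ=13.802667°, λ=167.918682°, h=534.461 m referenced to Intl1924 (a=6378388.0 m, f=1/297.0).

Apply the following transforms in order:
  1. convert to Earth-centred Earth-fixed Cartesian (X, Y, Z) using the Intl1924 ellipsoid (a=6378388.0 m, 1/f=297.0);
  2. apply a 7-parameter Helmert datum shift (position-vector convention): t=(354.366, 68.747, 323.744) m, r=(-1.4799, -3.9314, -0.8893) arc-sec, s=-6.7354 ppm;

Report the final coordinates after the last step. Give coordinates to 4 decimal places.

start: φ=13.802667°, λ=167.918682°, h=534.461 m
→ ECEF (a=6378388.000, f=1/297.0): X=-6058675.1001, Y=1296801.2421, Z=1511933.8547
→ Helmert 7p (PV): X=-6058303.1526, Y=1296898.2238, Z=1512122.6337

X=-6058303.1526 m, Y=1296898.2238 m, Z=1512122.6337 m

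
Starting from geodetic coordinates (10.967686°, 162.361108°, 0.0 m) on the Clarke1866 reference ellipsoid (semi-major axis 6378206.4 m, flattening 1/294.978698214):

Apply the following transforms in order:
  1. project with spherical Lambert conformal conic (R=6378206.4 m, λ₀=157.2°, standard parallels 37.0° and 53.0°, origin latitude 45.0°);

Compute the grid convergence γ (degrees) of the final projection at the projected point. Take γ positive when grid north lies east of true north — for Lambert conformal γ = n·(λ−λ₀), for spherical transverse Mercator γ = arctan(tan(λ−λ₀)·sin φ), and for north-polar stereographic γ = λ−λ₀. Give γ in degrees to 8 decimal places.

start: φ=10.967686°, λ=162.361108°, h=0.000 m
→ into lcc (λ₀=157.2°): φ=10.96768600°, λ−λ₀=5.16110800°
convergence γ = 3.66146530°

3.66146530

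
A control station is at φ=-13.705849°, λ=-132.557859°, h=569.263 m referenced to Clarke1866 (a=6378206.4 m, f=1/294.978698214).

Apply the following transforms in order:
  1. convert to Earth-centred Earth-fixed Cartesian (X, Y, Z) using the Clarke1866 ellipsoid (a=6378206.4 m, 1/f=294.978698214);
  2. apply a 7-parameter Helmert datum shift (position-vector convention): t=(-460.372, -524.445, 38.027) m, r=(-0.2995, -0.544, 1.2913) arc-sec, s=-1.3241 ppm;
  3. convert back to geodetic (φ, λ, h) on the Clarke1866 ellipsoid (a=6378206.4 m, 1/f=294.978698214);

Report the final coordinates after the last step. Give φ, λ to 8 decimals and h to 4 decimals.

φ=-13.70406249°, λ=-132.55731564°, h=1229.6216 m

start: φ=-13.705849°, λ=-132.557859°, h=569.263 m
→ ECEF (a=6378206.400, f=1/294.978698214): X=-4192135.1205, Y=-4565647.8387, Z=-1501426.2700
→ Helmert 7p (PV): X=-4192557.3992, Y=-4566194.6628, Z=-1501390.6819
→ geod (Bowring, a=6378206.400): φ=-13.70406249°, λ=-132.55731564°, h=1229.6216 m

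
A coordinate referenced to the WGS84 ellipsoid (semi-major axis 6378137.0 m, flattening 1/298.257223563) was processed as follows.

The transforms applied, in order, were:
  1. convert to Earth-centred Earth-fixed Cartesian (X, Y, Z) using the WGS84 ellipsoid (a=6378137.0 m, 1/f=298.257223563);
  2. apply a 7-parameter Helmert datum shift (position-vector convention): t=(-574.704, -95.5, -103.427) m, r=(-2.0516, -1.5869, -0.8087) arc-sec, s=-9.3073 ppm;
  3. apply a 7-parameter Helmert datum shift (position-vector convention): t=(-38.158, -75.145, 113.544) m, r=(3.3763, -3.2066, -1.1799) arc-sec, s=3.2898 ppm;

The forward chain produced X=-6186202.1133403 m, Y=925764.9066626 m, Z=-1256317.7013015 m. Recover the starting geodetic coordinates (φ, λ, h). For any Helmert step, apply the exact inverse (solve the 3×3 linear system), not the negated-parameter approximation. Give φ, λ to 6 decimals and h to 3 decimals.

φ=-11.430961°, λ=171.487138°, h=2172.699 m

start: X=-6186202.1133, Y=925764.9067, Z=-1256317.7013 m
→ Helmert⁻¹: X=-6186168.4311, Y=925781.0542, Z=-1256346.0954
→ Helmert⁻¹: X=-6185664.5935, Y=925873.4143, Z=-1256197.5621
→ geod (Bowring, a=6378137.000): φ=-11.43096100°, λ=171.48713800°, h=2172.6990 m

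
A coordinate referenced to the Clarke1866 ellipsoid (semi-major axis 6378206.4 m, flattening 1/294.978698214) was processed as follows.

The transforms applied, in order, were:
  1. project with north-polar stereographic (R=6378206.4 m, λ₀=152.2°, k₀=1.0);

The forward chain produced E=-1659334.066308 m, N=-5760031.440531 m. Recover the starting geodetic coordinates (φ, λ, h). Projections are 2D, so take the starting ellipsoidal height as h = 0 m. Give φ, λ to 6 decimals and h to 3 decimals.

start: E=-1659334.0663, N=-5760031.4405 m
→ stereo⁻¹: φ=39.66205600°, λ=136.12951200°

φ=39.662056°, λ=136.129512°, h=0.000 m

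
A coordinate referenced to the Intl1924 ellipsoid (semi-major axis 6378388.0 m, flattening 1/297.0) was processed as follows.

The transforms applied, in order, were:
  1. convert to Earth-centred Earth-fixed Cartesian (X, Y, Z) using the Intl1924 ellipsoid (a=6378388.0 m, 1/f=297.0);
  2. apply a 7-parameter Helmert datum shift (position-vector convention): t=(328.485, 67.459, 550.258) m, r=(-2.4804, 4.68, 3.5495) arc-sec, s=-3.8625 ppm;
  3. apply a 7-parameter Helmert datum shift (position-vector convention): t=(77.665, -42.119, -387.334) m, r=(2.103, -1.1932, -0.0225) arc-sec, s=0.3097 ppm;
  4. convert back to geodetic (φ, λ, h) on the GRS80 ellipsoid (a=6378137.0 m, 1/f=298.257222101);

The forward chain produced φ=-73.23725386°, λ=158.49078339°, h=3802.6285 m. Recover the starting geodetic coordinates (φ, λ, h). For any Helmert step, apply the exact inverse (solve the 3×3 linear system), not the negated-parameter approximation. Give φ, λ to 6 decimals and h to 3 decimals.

φ=-73.235825°, λ=158.493663°, h=3920.465 m

start: φ=-73.237254°, λ=158.490783°, h=3802.628 m
→ ECEF (a=6378137.000, f=1/298.257222101): X=-1717704.1577, Y=676940.8661, Z=-6088571.9694
→ Helmert⁻¹: X=-1717816.5835, Y=676920.5153, Z=-6088179.7143
→ Helmert⁻¹: X=-1718001.9053, Y=676958.4543, Z=-6088784.3297
→ geod (Bowring, a=6378388.000): φ=-73.23582500°, λ=158.49366300°, h=3920.4650 m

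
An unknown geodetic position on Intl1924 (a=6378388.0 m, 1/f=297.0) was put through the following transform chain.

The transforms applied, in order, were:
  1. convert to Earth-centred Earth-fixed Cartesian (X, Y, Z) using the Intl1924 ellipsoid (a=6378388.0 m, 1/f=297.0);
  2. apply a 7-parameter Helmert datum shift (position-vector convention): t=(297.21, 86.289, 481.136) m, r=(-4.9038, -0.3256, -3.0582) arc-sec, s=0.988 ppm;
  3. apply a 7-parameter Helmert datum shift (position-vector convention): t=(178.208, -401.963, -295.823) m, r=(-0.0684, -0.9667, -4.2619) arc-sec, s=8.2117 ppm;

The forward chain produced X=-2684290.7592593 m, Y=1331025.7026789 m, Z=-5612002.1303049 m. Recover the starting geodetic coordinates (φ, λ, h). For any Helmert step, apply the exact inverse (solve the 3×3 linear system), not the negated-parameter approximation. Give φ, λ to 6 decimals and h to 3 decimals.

start: X=-2684290.7593, Y=1331025.7027, Z=-5612002.1303 m
→ Helmert⁻¹: X=-2684500.7324, Y=1331363.1255, Z=-5611647.2031
→ Helmert⁻¹: X=-2684823.8885, Y=1331369.1379, Z=-5612086.9038
→ geod (Bowring, a=6378388.000): φ=-62.05847200°, λ=153.62378700°, h=443.7610 m

φ=-62.058472°, λ=153.623787°, h=443.761 m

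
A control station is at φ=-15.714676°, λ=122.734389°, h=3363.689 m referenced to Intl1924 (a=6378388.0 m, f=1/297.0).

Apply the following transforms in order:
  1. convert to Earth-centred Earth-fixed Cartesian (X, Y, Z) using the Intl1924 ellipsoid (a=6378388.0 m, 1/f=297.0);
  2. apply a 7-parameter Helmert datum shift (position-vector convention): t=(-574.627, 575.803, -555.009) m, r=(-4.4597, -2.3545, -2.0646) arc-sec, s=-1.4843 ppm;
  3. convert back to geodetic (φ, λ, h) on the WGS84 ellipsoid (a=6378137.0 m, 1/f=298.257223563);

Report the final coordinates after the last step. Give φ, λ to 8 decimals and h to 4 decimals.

φ=-15.71853069°, λ=122.73545268°, h=4514.5135 m

start: φ=-15.714676°, λ=122.734389°, h=3363.689 m
→ ECEF (a=6378388.000, f=1/297.0): X=-3322734.7822, Y=5168864.6022, Z=-1717287.8740
→ Helmert 7p (PV): X=-3323233.1371, Y=5169428.8620, Z=-1717990.0199
→ geod (Bowring, a=6378137.000): φ=-15.71853069°, λ=122.73545268°, h=4514.5135 m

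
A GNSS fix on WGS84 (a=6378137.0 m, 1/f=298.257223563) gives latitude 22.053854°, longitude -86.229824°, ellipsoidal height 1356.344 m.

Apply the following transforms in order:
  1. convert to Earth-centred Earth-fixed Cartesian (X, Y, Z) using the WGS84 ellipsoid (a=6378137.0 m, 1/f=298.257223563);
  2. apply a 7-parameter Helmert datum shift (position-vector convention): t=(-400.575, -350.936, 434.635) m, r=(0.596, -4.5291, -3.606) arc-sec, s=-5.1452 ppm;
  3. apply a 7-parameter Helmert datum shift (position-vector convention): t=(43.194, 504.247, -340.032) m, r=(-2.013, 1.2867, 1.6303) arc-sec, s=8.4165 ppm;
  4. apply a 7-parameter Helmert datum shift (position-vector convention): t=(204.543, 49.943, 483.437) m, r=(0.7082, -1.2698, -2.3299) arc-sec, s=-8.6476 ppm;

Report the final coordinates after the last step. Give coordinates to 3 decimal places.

X=388640.979 m, Y=-5902468.752 m, Z=2381044.228 m

start: φ=22.053854°, λ=-86.229824°, h=1356.344 m
→ ECEF (a=6378137.000, f=1/298.257223563): X=388971.1890, Y=-5902703.8022, Z=2380450.1859
→ Helmert 7p (PV): X=388413.1509, Y=-5903038.0459, Z=2380864.0582
→ Helmert 7p (PV): X=388521.1237, Y=-5902557.1761, Z=2380599.2518
→ Helmert 7p (PV): X=388640.9789, Y=-5902468.7523, Z=2381044.2281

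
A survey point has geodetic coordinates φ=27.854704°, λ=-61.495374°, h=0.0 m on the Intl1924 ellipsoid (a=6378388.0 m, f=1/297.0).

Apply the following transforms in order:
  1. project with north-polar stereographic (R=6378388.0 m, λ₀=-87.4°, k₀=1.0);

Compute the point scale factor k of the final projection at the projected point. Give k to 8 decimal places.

1.36311188

start: φ=27.854704°, λ=-61.495374°, h=0.000 m
→ into stereo (λ₀=-87.4°): φ=27.85470400°, λ−λ₀=25.90462600°
scale k = 1.36311188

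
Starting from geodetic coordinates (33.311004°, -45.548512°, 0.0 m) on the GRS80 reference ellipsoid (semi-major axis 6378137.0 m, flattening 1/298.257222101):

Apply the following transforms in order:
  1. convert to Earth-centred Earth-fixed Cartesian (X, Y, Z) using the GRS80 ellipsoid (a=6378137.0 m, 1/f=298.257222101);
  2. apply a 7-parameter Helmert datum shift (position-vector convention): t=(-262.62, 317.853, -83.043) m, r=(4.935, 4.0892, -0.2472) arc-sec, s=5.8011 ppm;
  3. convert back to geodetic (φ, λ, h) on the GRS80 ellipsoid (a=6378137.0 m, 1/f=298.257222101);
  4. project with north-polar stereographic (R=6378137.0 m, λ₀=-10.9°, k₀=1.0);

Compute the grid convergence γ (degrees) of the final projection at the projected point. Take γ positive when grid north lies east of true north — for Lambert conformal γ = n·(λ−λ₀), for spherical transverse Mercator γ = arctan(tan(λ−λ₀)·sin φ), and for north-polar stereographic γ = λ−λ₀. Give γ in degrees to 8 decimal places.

start: φ=33.311004°, λ=-45.548512°, h=0.000 m
→ ECEF (a=6378137.000, f=1/298.257222101): X=3736555.1874, Y=-3808791.5670, Z=3482835.4345
→ Helmert 7p (PV): X=3736378.7265, Y=-3808583.6166, Z=3482607.3901
→ geod (Bowring, a=6378137.000): φ=33.31063262°, λ=-45.54830084°, h=-352.5661 m
→ into stereo (λ₀=-10.9°): φ=33.31063262°, λ−λ₀=-34.64830084°
convergence γ = -34.64830084°

-34.64830084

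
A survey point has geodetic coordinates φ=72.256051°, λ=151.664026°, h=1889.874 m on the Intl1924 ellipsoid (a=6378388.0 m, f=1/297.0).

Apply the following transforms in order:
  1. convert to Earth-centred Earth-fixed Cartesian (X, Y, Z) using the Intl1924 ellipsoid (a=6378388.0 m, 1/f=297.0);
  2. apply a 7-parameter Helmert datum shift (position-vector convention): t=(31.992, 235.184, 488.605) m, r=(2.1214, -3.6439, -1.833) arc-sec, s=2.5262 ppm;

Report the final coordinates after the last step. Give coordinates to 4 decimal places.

start: φ=72.256051°, λ=151.664026°, h=1889.874 m
→ ECEF (a=6378388.000, f=1/297.0): X=-1716729.9823, Y=925754.7019, Z=6054398.7073
→ Helmert 7p (PV): X=-1716801.0583, Y=925945.2119, Z=6054881.8002

X=-1716801.0583 m, Y=925945.2119 m, Z=6054881.8002 m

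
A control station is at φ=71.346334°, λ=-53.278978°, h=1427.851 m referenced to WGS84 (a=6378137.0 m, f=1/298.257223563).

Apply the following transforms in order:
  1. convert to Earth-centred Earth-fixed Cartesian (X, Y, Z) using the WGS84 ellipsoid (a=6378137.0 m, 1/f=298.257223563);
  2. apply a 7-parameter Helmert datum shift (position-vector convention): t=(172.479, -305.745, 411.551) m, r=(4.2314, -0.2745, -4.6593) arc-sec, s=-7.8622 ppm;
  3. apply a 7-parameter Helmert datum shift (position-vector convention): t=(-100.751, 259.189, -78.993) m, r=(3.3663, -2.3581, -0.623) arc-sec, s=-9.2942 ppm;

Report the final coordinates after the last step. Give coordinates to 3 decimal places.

start: φ=71.346334°, λ=-53.278978°, h=1427.851 m
→ ECEF (a=6378137.000, f=1/298.257223563): X=1223726.4615, Y=-1640498.4929, Z=6022104.9500
→ Helmert 7p (PV): X=1223844.2483, Y=-1640942.5213, Z=6022437.1290
→ Helmert 7p (PV): X=1223658.3162, Y=-1640770.0645, Z=6022289.3732

X=1223658.316 m, Y=-1640770.064 m, Z=6022289.373 m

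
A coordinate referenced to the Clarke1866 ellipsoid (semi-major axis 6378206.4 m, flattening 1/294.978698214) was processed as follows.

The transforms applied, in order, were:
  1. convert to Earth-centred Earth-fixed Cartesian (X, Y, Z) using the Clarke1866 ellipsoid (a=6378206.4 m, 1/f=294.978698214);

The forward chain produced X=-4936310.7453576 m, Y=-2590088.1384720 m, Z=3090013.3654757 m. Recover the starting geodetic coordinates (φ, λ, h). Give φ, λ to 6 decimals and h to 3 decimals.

φ=29.165159°, λ=-152.313950°, h=583.905 m

start: X=-4936310.7454, Y=-2590088.1385, Z=3090013.3655 m
→ geod (Bowring, a=6378206.400): φ=29.16515900°, λ=-152.31395000°, h=583.9050 m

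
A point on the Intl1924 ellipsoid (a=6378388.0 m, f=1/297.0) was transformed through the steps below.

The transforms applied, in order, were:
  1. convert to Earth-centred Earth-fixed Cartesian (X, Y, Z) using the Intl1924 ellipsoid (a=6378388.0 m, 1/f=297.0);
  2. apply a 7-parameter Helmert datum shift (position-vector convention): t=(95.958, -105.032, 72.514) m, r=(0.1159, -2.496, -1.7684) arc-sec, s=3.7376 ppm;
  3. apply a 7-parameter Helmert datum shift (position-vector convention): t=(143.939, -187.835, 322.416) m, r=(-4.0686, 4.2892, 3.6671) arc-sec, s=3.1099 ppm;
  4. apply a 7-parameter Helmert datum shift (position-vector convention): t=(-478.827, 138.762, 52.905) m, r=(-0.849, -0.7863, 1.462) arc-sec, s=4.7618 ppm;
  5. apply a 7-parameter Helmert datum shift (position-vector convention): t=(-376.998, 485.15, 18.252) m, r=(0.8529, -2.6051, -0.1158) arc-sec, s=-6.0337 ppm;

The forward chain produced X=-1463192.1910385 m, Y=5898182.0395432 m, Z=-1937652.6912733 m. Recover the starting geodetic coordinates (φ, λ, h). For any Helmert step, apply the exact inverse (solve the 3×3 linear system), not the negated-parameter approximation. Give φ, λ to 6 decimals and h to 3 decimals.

φ=-17.801251°, λ=103.926663°, h=1662.114 m

start: X=-1463192.1910, Y=5898182.0395, Z=-1937652.6913 m
→ Helmert⁻¹: X=-1462851.8031, Y=5897723.6411, Z=-1937688.5460
→ Helmert⁻¹: X=-1462331.5975, Y=5897575.1368, Z=-1937702.3745
→ Helmert⁻¹: X=-1462325.8349, Y=5897808.8545, Z=-1937932.8370
→ Helmert⁻¹: X=-1462490.3436, Y=5897878.2150, Z=-1937983.7240
→ geod (Bowring, a=6378388.000): φ=-17.80125100°, λ=103.92666300°, h=1662.1140 m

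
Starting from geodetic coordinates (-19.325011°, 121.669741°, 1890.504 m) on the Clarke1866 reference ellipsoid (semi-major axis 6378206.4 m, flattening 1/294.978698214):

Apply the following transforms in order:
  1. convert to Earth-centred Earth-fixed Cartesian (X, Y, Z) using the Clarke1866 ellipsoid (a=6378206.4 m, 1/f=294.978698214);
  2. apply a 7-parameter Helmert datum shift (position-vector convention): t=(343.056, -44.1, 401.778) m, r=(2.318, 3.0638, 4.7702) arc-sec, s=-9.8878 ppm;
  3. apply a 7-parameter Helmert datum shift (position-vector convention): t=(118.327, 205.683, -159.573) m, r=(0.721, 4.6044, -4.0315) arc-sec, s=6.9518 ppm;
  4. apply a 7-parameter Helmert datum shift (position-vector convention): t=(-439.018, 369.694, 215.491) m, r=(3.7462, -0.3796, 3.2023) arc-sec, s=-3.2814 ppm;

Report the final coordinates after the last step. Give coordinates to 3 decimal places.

X=-3162261.557 m, Y=5126488.441 m, Z=-2097081.807 m

start: φ=-19.325011°, λ=121.669741°, h=1890.504 m
→ ECEF (a=6378206.400, f=1/294.978698214): X=-3162131.5209, Y=5125980.4513, Z=-2097832.9058
→ Helmert 7p (PV): X=-3161906.9039, Y=5125836.1133, Z=-2097305.8107
→ Helmert 7p (PV): X=-3161757.1893, Y=5126146.5620, Z=-2097391.4633
→ Helmert 7p (PV): X=-3162261.5565, Y=5126488.4412, Z=-2097081.8074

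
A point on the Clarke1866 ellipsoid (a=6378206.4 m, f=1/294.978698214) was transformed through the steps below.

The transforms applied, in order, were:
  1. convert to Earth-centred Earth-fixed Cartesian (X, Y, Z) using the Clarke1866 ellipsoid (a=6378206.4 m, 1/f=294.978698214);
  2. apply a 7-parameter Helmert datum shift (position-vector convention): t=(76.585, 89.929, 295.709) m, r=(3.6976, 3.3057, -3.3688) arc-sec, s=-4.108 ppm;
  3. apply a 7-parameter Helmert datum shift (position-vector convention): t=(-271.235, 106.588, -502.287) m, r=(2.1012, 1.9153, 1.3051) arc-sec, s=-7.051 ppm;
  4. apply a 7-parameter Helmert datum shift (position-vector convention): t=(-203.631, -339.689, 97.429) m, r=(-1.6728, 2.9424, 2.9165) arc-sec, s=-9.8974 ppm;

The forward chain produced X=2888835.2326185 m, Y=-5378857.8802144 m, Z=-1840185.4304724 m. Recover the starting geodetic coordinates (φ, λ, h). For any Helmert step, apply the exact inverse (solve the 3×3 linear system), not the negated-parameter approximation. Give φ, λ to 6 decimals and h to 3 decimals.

φ=-16.877237°, λ=-61.756859°, h=578.960 m

start: X=2888835.2326, Y=-5378857.8802, Z=-1840185.4305 m
→ Helmert⁻¹: X=2889017.6589, Y=-5378597.3498, Z=-1840303.4816
→ Helmert⁻¹: X=2889292.3164, Y=-5378778.8859, Z=-1839732.5451
→ Helmert⁻¹: X=2889344.9373, Y=-5378876.7043, Z=-1839893.0827
→ geod (Bowring, a=6378206.400): φ=-16.87723700°, λ=-61.75685900°, h=578.9600 m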